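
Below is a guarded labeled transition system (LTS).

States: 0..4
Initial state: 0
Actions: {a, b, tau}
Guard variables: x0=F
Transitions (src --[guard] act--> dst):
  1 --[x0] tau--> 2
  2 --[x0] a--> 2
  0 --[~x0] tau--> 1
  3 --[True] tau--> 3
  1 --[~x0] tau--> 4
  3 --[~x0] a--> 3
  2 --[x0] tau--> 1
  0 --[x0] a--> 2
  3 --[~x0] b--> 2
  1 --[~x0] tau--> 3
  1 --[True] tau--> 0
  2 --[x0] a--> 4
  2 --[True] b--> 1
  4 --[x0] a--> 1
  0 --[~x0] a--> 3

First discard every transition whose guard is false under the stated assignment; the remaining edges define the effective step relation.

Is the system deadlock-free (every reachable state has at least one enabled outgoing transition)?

Answer: DEADLOCK at state 4

Working:
Reach set: {0,1,2,3,4}
  0: a→3  tau→1  [2 out]
  1: tau→0  tau→3  tau→4  [3 out]
  2: b→1  [1 out]
  3: a→3  b→2  tau→3  [3 out]
  4: ∅  [deadlock]
trace reaching 4: tau·tau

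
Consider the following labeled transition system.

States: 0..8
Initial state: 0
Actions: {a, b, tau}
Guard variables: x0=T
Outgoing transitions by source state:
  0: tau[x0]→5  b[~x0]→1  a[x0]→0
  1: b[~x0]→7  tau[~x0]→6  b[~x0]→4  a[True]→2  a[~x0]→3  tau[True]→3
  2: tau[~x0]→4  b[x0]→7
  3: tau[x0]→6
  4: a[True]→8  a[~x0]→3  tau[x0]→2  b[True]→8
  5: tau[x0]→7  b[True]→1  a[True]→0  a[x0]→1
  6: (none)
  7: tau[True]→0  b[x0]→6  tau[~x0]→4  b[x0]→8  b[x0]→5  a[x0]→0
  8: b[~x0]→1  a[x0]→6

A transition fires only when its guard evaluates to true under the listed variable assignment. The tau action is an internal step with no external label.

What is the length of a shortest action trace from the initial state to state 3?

Answer: 3

Analysis:
BFS to 3:
  Layer 0: {0}
  Layer 1: {5}
  Layer 2: {1,7}
  Layer 3: {2,3,6,8}
3 enters at depth 3; path tau·a·tau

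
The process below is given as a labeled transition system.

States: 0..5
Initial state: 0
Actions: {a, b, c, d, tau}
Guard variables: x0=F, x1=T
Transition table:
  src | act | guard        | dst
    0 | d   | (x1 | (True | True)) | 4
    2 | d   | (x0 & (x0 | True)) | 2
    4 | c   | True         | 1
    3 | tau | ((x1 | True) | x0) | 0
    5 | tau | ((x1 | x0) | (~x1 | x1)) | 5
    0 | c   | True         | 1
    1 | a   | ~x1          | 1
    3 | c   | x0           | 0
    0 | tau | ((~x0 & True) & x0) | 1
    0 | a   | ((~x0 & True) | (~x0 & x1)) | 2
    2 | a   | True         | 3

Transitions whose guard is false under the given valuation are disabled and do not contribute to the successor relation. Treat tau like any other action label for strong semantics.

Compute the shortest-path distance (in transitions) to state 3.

Answer: 2

Working:
Breadth-first toward 3:
  Layer 0: {0}
  Layer 1: {1,2,4}
  Layer 2: {3}
first hit 3 at d=2 via a·a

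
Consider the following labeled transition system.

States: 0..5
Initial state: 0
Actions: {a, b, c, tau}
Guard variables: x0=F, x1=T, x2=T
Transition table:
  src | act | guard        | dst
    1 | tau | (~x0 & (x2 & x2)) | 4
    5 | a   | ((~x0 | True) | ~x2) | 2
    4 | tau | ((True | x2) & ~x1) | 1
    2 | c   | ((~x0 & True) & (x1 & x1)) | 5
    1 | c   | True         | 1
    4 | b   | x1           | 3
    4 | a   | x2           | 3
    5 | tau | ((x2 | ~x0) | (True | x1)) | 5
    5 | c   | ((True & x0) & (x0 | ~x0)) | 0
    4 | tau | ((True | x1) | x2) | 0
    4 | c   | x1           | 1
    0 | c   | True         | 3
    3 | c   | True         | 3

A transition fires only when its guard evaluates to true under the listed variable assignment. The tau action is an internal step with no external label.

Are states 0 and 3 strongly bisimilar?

Answer: BISIMILAR

Analysis:
Bisimulation quotient by refinement:
  P[0] = {{0,1,2,3,4,5}}
  P[1] = {{0,2,3},{1},{4},{5}}
  P[2] = {{0,3},{1},{2},{4},{5}}
stable after 3 split(s): 5 block(s)
[0]={0,3}  [3]={0,3}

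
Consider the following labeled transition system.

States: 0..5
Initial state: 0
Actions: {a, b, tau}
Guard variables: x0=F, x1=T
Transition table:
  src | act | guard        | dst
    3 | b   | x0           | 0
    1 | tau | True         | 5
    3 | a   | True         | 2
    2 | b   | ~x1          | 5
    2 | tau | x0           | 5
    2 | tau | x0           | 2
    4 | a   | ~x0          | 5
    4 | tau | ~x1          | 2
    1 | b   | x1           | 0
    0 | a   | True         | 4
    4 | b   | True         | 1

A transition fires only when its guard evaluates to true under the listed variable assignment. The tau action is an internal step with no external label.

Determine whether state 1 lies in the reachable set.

Answer: REACHABLE

Trace:
Guard filter leaves 6 enabled edge(s).
Layer 0: {0}
Layer 1: {4}  total {0,4}
Layer 2: {1,5}  total {0,1,4,5}
Reachable = {0,1,4,5}
trace reaching 1: a·b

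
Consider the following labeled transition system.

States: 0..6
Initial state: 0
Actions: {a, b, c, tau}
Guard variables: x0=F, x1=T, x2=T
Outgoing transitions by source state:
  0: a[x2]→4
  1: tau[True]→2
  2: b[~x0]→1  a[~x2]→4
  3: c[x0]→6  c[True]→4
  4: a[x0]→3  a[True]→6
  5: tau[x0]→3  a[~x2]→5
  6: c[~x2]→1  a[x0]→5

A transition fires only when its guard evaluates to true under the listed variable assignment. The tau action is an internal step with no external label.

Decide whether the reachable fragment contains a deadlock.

Reach set: {0,4,6}
  0: a→4  [1 exit(s)]
  4: a→6  [1 exit(s)]
  6: ∅  [deadlock]
trace reaching 6: a·a

Answer: DEADLOCK at state 6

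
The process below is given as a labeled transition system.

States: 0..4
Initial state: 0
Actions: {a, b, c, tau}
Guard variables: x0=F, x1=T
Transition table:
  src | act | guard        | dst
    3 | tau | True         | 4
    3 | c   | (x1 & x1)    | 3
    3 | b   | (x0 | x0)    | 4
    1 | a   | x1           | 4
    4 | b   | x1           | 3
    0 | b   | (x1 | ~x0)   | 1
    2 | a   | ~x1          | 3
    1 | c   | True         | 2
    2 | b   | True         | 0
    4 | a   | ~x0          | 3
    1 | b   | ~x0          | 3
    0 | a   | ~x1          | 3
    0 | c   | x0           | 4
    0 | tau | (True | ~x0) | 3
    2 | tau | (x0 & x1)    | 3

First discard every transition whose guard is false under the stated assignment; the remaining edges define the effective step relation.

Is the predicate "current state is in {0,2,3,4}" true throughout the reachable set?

Answer: INVARIANT VIOLATED at state 1

Working:
Safe = {0,2,3,4}
Reachable = {0,1,2,3,4}
  0: safe
  1: outside
  2: safe
  3: safe
  4: safe
reach 1 via b — violates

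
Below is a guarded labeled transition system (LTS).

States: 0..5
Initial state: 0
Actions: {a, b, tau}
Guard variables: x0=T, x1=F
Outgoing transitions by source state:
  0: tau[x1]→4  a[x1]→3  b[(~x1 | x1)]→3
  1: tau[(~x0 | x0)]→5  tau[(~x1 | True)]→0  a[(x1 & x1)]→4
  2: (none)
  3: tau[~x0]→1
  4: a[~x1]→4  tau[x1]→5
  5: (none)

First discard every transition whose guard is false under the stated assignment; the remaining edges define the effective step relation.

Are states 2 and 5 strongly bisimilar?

Answer: BISIMILAR

Analysis:
Compute ~ classes (split until stable):
  round 0: {{0,1,2,3,4,5}}
  round 1: {{0},{1},{2,3,5},{4}}
4 equivalence class(es) (converged in 2)
2∈{2,3,5}, 5∈{2,3,5}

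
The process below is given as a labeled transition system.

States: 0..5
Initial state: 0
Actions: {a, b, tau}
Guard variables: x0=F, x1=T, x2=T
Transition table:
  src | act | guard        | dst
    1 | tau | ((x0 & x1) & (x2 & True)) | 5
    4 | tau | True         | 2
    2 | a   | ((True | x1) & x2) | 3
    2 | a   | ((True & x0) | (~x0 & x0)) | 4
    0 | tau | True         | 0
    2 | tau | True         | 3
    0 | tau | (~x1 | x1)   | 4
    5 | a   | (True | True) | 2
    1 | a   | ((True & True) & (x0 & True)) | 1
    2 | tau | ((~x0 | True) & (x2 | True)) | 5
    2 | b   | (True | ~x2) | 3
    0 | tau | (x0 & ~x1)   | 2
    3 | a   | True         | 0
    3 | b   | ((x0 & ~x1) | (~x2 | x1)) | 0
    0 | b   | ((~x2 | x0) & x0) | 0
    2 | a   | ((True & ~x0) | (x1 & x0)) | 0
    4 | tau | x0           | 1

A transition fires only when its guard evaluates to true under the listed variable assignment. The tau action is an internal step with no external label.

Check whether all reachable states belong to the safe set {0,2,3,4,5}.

Allowed set {0,2,3,4,5}
Reach set: {0,2,3,4,5}
  0: ok
  2: ok
  3: ok
  4: ok
  5: ok

Answer: INVARIANT HOLDS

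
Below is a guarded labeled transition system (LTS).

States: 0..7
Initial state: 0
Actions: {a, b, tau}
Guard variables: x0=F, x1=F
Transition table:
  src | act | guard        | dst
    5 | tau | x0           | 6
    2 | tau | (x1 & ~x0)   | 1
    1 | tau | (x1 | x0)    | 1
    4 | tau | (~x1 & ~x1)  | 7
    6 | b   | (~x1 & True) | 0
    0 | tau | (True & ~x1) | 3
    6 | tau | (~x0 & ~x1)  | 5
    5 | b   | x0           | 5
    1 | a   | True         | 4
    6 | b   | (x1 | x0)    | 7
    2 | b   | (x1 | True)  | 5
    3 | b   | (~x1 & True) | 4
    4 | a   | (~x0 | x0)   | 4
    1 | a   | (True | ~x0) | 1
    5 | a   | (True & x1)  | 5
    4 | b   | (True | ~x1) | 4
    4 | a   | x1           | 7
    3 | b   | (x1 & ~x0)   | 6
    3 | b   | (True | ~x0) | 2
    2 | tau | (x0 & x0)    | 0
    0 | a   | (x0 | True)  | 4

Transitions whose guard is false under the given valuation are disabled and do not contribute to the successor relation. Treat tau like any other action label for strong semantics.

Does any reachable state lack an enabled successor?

Reachable = {0,2,3,4,5,7}
  0: a→4  tau→3  [deg 2]
  2: b→5  [deg 1]
  3: b→2  b→4  [deg 2]
  4: a→4  b→4  tau→7  [deg 3]
  5: ∅  [deadlock]
  7: ∅  [deadlock]
Path to 5: tau·b·b

Answer: DEADLOCK at state 5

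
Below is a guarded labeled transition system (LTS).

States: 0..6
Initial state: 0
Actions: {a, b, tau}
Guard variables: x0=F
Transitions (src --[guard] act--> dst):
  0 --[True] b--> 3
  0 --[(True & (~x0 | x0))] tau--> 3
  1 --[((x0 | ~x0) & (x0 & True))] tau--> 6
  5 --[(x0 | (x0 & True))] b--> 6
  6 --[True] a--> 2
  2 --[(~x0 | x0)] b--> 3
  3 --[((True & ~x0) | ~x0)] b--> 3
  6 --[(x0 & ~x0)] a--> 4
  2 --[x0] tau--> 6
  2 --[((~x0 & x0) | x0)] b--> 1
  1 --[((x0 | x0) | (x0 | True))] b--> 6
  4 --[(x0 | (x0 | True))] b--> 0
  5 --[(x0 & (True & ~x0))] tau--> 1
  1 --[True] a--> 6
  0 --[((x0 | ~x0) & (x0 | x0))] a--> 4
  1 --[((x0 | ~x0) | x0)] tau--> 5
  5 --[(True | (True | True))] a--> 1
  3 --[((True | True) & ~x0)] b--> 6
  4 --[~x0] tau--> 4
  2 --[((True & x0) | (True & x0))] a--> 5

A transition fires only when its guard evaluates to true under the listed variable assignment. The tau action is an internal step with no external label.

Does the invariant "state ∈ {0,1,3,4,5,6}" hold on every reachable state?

Answer: INVARIANT VIOLATED at state 2

Trace:
Allowed set {0,1,3,4,5,6}
Reach set: {0,2,3,6}
  0: ✓
  2: ✗ unsafe
  3: ✓
  6: ✓
counterexample path to 2: b·b·a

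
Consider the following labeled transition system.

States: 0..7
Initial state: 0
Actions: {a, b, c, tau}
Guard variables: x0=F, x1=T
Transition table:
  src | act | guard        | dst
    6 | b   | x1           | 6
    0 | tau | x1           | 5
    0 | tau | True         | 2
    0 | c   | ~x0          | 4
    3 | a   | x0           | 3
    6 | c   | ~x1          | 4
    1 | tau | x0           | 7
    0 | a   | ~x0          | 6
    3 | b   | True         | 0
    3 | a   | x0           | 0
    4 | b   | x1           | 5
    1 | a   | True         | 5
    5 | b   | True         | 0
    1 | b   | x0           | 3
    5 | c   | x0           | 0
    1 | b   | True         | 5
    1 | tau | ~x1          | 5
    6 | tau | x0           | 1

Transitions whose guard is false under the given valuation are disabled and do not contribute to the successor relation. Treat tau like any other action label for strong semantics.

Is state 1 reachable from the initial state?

Answer: UNREACHABLE

Working:
Guard filter leaves 10 enabled edge(s).
L0 = {0}
L1 = {2,4,5,6}  now seen {0,2,4,5,6}
Reach set: {0,2,4,5,6}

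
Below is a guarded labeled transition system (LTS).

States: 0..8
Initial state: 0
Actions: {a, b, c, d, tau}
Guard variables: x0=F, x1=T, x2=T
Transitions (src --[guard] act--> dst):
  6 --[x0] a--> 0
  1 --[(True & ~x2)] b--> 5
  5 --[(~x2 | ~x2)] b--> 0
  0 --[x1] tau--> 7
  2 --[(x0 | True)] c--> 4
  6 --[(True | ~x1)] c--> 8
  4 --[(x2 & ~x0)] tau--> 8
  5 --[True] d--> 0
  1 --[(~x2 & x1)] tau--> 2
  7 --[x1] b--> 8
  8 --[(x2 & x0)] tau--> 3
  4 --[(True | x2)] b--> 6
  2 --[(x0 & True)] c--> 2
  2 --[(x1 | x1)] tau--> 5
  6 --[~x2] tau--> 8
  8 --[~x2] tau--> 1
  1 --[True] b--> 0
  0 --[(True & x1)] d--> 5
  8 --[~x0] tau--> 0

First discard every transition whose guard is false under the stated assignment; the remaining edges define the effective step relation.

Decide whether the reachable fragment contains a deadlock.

R = {0,5,7,8}
  0: d→5  tau→7  [deg 2]
  5: d→0  [deg 1]
  7: b→8  [deg 1]
  8: tau→0  [deg 1]

Answer: DEADLOCK-FREE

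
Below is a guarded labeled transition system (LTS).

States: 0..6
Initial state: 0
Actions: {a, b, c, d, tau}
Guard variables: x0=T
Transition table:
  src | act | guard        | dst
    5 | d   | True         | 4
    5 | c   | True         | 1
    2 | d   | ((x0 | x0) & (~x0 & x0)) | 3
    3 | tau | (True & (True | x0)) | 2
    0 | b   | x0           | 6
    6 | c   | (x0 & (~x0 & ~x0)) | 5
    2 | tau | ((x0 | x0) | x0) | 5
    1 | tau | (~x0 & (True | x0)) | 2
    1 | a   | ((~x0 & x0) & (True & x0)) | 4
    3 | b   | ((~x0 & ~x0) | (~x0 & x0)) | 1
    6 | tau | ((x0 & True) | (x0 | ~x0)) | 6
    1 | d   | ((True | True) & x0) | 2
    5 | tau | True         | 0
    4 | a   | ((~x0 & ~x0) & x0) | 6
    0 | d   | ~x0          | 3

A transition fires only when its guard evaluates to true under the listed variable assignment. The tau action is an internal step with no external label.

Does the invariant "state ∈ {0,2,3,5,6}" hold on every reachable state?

Allowed set {0,2,3,5,6}
R = {0,6}
  0: ok
  6: ok

Answer: INVARIANT HOLDS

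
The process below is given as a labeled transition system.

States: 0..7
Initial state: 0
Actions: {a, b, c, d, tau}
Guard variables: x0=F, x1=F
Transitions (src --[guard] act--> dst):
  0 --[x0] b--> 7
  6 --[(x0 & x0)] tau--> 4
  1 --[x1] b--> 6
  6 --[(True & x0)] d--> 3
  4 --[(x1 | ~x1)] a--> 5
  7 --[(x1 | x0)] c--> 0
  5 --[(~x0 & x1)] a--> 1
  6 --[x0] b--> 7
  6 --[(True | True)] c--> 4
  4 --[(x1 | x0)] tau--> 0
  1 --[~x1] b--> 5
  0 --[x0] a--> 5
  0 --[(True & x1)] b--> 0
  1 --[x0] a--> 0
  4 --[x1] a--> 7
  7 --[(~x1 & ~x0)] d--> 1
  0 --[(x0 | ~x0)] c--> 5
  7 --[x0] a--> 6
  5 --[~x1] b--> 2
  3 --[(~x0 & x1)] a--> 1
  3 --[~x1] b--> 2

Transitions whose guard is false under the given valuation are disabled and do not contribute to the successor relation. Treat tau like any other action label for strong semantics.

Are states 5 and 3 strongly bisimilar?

Answer: BISIMILAR

Working:
Bisimulation quotient by refinement:
  round 0: {{0,1,2,3,4,5,6,7}}
  round 1: {{0,6},{1,3,5},{2},{4},{7}}
  round 2: {{0},{1},{2},{3,5},{4},{6},{7}}
Fixed point at round 3; 7 class(es).
class of 5: {3,5}; class of 3: {3,5}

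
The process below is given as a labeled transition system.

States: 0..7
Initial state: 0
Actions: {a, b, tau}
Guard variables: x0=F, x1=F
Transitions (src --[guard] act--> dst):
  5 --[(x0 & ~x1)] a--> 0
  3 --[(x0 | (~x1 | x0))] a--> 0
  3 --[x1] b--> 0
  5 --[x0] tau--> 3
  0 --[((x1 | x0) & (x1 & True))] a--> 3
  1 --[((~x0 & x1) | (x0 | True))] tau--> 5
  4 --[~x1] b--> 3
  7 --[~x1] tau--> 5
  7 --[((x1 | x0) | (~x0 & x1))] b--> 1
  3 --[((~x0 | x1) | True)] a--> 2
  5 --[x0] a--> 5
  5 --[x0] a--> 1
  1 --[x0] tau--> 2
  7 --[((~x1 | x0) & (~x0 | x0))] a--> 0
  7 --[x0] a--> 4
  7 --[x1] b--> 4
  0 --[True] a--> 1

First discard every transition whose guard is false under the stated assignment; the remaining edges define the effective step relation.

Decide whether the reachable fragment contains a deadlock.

Answer: DEADLOCK at state 5

Working:
Reach set: {0,1,5}
  0: a→1  [1 exit(s)]
  1: tau→5  [1 exit(s)]
  5: ∅  [no exit]
witness 5: a·tau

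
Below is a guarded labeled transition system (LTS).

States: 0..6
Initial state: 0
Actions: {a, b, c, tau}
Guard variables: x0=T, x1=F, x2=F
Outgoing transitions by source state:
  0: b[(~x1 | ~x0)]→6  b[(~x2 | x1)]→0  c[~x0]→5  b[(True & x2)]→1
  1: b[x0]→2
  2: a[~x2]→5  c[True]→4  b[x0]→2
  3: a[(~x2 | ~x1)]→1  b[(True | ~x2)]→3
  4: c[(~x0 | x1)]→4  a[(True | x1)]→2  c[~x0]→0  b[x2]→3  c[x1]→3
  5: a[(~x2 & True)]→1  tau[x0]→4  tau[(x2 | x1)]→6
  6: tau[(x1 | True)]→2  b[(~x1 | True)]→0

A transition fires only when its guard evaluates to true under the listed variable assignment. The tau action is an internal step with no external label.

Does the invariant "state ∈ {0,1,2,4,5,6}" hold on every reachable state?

Answer: INVARIANT HOLDS

Analysis:
Safe = {0,1,2,4,5,6}
Reach set: {0,1,2,4,5,6}
  0: ✓
  1: ✓
  2: ✓
  4: ✓
  5: ✓
  6: ✓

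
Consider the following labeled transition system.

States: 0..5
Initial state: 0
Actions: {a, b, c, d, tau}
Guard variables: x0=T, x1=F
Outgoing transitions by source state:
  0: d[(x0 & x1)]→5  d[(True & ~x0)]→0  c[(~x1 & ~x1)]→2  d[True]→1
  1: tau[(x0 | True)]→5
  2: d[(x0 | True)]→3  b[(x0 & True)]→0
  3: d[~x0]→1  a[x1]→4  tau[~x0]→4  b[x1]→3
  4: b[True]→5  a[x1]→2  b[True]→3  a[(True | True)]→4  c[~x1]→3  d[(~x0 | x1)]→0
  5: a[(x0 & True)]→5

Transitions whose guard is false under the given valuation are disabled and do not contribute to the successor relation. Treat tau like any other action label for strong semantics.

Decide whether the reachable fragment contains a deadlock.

Answer: DEADLOCK at state 3

Analysis:
Reach set: {0,1,2,3,5}
  0: c→2  d→1  [2 exit(s)]
  1: tau→5  [1 exit(s)]
  2: b→0  d→3  [2 exit(s)]
  3: ∅  [deadlock]
  5: a→5  [1 exit(s)]
witness 3: c·d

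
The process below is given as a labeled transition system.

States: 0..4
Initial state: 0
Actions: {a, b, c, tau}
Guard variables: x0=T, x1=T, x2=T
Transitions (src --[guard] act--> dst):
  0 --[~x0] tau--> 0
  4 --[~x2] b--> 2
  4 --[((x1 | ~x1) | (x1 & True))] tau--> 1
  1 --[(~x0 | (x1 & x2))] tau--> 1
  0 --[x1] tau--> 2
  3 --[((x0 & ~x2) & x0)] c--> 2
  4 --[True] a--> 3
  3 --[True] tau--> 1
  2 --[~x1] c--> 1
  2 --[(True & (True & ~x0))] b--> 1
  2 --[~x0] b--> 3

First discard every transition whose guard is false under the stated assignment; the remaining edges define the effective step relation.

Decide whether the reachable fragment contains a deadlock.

Reach set: {0,2}
  0: tau→2  [1 exit(s)]
  2: ∅  [no exit]
Path to 2: tau

Answer: DEADLOCK at state 2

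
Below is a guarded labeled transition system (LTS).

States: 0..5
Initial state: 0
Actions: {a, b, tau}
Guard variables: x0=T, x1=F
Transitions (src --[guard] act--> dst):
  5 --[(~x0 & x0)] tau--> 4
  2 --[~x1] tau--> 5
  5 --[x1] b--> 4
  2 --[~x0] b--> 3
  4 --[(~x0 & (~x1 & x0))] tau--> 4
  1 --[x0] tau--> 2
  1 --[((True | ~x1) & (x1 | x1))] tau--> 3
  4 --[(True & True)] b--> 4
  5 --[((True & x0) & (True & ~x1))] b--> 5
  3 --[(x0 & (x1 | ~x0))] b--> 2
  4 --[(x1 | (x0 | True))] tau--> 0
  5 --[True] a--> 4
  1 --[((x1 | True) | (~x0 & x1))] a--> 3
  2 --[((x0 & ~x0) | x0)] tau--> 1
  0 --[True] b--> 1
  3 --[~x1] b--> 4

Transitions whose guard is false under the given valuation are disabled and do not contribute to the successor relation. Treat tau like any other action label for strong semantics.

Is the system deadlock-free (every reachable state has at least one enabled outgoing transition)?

Answer: DEADLOCK-FREE

Analysis:
Reach set: {0,1,2,3,4,5}
  0: b→1  [1 out]
  1: a→3  tau→2  [2 out]
  2: tau→1  tau→5  [2 out]
  3: b→4  [1 out]
  4: b→4  tau→0  [2 out]
  5: a→4  b→5  [2 out]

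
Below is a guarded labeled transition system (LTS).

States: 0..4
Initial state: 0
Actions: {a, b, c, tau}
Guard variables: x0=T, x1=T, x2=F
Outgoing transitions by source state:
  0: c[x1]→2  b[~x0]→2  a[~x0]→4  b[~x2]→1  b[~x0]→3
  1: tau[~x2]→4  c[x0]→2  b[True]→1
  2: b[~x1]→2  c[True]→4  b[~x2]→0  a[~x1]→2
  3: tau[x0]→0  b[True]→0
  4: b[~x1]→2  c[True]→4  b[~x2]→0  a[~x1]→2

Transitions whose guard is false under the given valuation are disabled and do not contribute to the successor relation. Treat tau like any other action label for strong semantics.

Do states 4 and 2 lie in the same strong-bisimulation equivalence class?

Answer: BISIMILAR

Analysis:
Refine partition for ~:
  round 0: {{0,1,2,3,4}}
  round 1: {{0,2,4},{1},{3}}
  round 2: {{0},{1},{2,4},{3}}
stable after 3 split(s): 4 block(s)
4∈{2,4}, 2∈{2,4}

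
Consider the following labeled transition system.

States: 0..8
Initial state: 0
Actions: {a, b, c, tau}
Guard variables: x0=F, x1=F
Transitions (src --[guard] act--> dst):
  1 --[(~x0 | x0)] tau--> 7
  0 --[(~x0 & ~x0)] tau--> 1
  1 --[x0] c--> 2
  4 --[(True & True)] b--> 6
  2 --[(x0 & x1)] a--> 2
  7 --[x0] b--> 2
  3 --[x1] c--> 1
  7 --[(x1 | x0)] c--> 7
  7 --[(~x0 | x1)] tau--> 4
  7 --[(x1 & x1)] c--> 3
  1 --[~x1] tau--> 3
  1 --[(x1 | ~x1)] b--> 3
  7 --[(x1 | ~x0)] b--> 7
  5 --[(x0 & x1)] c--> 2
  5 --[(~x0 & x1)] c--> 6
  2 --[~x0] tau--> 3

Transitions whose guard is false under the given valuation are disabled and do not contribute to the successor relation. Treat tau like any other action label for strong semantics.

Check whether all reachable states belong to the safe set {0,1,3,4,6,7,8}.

Safe = {0,1,3,4,6,7,8}
R = {0,1,3,4,6,7}
  0: ok
  1: ok
  3: ok
  4: ok
  6: ok
  7: ok

Answer: INVARIANT HOLDS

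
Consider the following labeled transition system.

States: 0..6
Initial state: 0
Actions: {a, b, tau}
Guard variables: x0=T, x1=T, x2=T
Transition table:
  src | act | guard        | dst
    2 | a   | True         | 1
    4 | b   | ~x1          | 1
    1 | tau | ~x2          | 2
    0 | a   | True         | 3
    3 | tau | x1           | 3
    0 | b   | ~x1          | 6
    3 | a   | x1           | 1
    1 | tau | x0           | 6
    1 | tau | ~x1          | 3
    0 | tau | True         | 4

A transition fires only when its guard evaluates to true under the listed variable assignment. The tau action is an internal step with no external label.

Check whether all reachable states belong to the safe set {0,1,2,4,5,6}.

Answer: INVARIANT VIOLATED at state 3

Analysis:
Inv-set: {0,1,2,4,5,6}
R = {0,1,3,4,6}
  0: ok
  1: ok
  3: VIOLATES
  4: ok
  6: ok
counterexample path to 3: a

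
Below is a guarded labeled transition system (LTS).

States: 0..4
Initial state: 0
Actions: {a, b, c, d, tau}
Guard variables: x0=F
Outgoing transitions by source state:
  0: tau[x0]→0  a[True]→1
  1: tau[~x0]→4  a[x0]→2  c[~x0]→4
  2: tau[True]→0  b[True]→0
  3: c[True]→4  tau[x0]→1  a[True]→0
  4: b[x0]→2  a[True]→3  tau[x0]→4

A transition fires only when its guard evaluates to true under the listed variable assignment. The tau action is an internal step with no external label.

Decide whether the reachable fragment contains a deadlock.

Reachable = {0,1,3,4}
  0: a→1  [1 out]
  1: c→4  tau→4  [2 out]
  3: a→0  c→4  [2 out]
  4: a→3  [1 out]

Answer: DEADLOCK-FREE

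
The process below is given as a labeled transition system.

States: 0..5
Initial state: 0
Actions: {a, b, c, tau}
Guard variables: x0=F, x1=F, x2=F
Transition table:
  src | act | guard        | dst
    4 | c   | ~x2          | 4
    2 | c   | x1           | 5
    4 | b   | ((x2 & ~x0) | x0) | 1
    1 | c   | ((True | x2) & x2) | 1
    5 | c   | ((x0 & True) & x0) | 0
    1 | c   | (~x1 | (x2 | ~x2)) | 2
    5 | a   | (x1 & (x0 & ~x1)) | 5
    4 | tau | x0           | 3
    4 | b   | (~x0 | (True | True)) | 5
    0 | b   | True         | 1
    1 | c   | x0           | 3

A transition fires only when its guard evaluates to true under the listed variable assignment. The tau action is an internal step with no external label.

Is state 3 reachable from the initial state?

Guard filter leaves 4 enabled edge(s).
L0 = {0}
L1 = {1}  now seen {0,1}
L2 = {2}  now seen {0,1,2}
R = {0,1,2}

Answer: UNREACHABLE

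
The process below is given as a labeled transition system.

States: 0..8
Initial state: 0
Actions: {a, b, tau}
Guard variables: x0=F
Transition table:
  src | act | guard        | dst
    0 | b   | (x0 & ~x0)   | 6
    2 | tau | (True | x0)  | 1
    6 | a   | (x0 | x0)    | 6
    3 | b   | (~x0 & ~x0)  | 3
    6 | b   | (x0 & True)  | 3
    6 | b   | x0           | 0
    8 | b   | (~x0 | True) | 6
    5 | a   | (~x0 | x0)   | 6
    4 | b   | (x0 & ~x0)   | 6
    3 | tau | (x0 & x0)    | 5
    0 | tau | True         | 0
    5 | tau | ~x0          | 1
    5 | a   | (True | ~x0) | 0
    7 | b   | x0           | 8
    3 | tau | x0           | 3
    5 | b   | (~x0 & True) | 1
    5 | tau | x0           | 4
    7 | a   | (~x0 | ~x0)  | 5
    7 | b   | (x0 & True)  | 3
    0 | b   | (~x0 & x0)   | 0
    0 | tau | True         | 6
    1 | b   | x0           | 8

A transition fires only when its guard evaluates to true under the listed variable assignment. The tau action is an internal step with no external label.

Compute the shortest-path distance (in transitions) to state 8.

Answer: UNREACHABLE

Trace:
Layered search for 8:
  Layer 0: {0}
  Layer 1: {6}
8 never appears.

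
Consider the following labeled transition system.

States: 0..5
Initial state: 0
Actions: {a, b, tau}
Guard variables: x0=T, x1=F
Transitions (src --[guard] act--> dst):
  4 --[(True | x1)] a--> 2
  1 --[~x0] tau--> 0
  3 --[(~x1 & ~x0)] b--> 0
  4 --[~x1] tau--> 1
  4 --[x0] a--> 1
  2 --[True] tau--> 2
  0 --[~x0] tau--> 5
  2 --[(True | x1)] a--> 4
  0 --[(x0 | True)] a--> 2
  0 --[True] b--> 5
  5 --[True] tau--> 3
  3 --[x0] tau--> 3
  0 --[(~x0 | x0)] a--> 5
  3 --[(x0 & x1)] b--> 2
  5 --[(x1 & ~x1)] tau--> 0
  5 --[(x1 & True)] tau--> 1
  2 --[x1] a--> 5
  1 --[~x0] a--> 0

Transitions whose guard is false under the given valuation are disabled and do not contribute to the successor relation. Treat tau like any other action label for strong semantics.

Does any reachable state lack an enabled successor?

Reach set: {0,1,2,3,4,5}
  0: a→2  a→5  b→5  [3 exit(s)]
  1: ∅  [STUCK]
  2: a→4  tau→2  [2 exit(s)]
  3: tau→3  [1 exit(s)]
  4: a→1  a→2  tau→1  [3 exit(s)]
  5: tau→3  [1 exit(s)]
trace reaching 1: a·a·a

Answer: DEADLOCK at state 1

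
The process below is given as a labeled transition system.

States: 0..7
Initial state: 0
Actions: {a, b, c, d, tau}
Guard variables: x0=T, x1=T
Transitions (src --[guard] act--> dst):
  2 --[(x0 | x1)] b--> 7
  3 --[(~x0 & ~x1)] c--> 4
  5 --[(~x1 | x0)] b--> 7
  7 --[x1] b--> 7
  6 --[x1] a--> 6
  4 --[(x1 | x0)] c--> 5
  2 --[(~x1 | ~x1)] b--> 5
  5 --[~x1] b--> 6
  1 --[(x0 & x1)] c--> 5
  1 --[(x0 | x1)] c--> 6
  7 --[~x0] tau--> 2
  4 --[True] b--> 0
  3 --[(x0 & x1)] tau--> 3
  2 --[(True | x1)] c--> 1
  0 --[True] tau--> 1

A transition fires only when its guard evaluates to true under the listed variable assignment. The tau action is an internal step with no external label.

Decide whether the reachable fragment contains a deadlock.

Reach set: {0,1,5,6,7}
  0: tau→1  [deg 1]
  1: c→5  c→6  [deg 2]
  5: b→7  [deg 1]
  6: a→6  [deg 1]
  7: b→7  [deg 1]

Answer: DEADLOCK-FREE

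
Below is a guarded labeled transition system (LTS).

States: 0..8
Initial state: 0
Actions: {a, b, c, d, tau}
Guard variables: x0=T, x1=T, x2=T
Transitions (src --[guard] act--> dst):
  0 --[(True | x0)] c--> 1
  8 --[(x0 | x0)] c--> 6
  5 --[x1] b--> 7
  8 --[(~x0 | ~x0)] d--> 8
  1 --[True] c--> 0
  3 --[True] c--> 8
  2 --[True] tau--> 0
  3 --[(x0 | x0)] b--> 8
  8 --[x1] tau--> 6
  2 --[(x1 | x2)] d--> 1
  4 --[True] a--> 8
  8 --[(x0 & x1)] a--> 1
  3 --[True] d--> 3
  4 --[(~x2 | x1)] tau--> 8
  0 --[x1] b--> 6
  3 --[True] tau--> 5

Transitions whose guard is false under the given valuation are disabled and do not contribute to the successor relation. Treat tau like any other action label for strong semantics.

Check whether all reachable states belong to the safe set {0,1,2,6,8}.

Answer: INVARIANT HOLDS

Trace:
Safe = {0,1,2,6,8}
R = {0,1,6}
  0: safe
  1: safe
  6: safe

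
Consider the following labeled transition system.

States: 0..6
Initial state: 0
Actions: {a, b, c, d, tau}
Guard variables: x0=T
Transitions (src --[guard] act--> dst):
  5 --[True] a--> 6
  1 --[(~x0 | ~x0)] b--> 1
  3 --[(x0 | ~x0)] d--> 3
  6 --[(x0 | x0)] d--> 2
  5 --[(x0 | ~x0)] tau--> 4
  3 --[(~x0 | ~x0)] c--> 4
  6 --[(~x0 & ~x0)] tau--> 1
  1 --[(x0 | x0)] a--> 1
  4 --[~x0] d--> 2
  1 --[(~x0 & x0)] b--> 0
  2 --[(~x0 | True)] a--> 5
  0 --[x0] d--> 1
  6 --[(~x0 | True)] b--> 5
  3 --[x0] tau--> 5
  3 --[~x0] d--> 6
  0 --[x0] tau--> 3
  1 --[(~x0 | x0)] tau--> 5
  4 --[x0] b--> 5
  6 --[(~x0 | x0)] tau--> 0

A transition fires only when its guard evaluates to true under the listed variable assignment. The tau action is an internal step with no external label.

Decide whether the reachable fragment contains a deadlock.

R = {0,1,2,3,4,5,6}
  0: d→1  tau→3  [2 out]
  1: a→1  tau→5  [2 out]
  2: a→5  [1 out]
  3: d→3  tau→5  [2 out]
  4: b→5  [1 out]
  5: a→6  tau→4  [2 out]
  6: b→5  d→2  tau→0  [3 out]

Answer: DEADLOCK-FREE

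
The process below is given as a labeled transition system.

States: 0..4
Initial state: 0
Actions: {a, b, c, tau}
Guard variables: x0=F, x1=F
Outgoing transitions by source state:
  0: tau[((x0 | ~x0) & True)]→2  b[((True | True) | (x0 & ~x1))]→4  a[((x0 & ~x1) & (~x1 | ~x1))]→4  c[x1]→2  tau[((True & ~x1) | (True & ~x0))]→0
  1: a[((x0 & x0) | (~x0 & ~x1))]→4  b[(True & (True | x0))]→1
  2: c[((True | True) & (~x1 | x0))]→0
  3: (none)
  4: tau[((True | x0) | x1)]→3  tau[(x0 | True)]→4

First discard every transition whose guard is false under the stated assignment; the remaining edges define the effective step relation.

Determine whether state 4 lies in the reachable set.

8 transition(s) survive guard evaluation.
Layer 0: {0}
Layer 1: {2,4}  total {0,2,4}
Layer 2: {3}  total {0,2,3,4}
Reach set: {0,2,3,4}
trace reaching 4: b

Answer: REACHABLE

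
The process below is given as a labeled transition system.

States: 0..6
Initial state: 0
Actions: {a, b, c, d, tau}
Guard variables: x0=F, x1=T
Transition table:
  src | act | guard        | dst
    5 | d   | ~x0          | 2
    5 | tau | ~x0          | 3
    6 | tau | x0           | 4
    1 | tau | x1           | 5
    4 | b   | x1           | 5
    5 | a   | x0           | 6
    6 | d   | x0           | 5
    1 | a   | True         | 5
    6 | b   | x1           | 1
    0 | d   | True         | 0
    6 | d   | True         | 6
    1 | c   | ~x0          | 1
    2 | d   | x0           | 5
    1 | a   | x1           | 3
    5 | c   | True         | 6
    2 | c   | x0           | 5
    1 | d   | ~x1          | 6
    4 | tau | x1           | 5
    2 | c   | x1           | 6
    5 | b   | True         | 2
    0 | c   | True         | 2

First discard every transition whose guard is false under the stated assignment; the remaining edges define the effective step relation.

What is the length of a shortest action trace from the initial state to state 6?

Layered search for 6:
  depth 0: {0}
  depth 1: {2}
  depth 2: {6}
depth(6)=2, e.g. c·c

Answer: 2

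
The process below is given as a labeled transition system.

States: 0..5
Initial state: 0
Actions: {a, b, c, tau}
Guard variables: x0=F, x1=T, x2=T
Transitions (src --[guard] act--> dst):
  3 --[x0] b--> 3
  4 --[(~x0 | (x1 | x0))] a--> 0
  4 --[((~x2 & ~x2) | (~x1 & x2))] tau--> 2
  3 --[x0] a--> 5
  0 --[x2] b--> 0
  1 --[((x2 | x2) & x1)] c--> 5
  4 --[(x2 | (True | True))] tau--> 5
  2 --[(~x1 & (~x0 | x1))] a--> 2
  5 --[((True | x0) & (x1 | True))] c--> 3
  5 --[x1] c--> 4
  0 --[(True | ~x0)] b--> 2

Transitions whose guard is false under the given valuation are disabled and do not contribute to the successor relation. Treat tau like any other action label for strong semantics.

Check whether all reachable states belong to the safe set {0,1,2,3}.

Safe = {0,1,2,3}
Reachable = {0,2}
  0: ✓
  2: ✓

Answer: INVARIANT HOLDS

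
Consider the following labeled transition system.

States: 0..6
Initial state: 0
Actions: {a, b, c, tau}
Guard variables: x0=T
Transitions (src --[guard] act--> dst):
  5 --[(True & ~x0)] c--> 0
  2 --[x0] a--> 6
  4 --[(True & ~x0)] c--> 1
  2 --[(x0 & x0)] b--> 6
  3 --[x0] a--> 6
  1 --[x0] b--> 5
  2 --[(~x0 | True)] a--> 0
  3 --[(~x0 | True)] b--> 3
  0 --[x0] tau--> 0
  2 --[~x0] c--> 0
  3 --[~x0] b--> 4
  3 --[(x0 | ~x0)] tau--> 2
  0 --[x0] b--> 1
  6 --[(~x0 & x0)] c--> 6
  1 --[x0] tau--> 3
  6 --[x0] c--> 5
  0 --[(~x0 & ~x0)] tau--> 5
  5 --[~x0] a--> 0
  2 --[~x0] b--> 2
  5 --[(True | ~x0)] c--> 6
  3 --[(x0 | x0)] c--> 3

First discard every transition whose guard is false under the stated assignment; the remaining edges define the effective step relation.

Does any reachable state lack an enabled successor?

Answer: DEADLOCK-FREE

Working:
R = {0,1,2,3,5,6}
  0: b→1  tau→0  [2 exit(s)]
  1: b→5  tau→3  [2 exit(s)]
  2: a→0  a→6  b→6  [3 exit(s)]
  3: a→6  b→3  c→3  tau→2  [4 exit(s)]
  5: c→6  [1 exit(s)]
  6: c→5  [1 exit(s)]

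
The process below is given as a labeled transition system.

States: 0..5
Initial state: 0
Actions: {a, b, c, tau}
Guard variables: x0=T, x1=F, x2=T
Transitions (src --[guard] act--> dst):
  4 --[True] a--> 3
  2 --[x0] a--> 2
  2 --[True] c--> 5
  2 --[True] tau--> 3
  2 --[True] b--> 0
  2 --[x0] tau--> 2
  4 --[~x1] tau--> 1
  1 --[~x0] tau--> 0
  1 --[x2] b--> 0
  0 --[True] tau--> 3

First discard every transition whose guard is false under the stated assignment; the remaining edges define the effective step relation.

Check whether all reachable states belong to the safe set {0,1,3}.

Answer: INVARIANT HOLDS

Trace:
Safe = {0,1,3}
R = {0,3}
  0: ok
  3: ok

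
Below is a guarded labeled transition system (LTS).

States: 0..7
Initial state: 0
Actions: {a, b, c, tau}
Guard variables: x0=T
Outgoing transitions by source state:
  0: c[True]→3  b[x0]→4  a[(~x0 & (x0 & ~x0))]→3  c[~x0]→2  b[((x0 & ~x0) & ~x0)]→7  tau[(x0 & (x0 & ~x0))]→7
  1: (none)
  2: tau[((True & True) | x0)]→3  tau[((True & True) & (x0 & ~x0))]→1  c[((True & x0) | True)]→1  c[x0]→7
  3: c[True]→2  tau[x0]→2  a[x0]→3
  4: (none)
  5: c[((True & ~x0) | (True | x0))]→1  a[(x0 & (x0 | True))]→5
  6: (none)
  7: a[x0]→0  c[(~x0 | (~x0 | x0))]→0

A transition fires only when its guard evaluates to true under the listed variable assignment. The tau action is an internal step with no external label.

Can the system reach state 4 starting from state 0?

12 transition(s) survive guard evaluation.
Layer 0: {0}
Layer 1: {3,4}  now seen {0,3,4}
Layer 2: {2}  now seen {0,2,3,4}
Layer 3: {1,7}  now seen {0,1,2,3,4,7}
Reachable = {0,1,2,3,4,7}
witness 4: b

Answer: REACHABLE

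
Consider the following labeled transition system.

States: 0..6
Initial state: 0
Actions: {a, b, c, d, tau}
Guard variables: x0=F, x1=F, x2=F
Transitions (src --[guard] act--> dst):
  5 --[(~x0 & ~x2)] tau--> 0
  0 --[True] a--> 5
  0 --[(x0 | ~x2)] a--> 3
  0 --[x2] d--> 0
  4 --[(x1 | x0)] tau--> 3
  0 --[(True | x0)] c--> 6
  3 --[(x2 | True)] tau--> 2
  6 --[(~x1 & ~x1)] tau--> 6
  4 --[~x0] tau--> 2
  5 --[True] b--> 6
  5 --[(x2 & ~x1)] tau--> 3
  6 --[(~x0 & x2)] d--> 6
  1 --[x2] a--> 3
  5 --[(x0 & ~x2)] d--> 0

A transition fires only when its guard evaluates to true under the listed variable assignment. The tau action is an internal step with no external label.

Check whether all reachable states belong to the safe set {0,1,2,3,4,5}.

Answer: INVARIANT VIOLATED at state 6

Working:
Inv-set: {0,1,2,3,4,5}
R = {0,2,3,5,6}
  0: ok
  2: ok
  3: ok
  5: ok
  6: ✗ unsafe
witness against invariant: c → 6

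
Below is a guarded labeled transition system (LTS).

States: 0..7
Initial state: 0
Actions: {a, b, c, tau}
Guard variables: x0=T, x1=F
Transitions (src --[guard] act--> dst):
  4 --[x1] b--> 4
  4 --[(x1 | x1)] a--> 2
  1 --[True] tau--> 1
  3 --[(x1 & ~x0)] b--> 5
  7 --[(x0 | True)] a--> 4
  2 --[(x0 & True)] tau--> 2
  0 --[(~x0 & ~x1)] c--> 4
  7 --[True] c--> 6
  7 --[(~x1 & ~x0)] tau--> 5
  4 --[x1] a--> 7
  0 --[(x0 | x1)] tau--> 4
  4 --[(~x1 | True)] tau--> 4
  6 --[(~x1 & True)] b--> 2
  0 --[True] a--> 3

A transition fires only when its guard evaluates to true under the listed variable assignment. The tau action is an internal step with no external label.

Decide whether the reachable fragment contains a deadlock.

R = {0,3,4}
  0: a→3  tau→4  [2 out]
  3: ∅  [no exit]
  4: tau→4  [1 out]
Path to 3: a

Answer: DEADLOCK at state 3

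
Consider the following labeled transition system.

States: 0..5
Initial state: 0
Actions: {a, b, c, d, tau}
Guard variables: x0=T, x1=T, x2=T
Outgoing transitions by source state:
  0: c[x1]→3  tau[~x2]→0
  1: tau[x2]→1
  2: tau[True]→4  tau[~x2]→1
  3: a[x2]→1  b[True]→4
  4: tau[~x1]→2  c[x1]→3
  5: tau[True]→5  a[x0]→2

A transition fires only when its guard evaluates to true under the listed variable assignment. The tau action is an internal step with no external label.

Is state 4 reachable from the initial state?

8 transition(s) survive guard evaluation.
depth 0: {0}
depth 1: {3}  total {0,3}
depth 2: {1,4}  total {0,1,3,4}
Reachable = {0,1,3,4}
Path to 4: c·b

Answer: REACHABLE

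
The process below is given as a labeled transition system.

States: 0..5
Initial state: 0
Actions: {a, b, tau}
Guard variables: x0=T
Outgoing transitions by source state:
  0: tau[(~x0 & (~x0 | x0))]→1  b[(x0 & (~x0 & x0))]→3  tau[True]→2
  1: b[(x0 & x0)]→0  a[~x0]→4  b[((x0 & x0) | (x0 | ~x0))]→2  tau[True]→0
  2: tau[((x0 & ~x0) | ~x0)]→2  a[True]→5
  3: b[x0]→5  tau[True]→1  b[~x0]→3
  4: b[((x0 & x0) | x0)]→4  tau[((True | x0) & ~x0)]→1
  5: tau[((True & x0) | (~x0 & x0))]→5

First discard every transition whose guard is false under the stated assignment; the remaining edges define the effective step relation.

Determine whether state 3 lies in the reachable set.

Answer: UNREACHABLE

Trace:
9 transition(s) survive guard evaluation.
Layer 0: {0}
Layer 1: {2}  now seen {0,2}
Layer 2: {5}  now seen {0,2,5}
Reach set: {0,2,5}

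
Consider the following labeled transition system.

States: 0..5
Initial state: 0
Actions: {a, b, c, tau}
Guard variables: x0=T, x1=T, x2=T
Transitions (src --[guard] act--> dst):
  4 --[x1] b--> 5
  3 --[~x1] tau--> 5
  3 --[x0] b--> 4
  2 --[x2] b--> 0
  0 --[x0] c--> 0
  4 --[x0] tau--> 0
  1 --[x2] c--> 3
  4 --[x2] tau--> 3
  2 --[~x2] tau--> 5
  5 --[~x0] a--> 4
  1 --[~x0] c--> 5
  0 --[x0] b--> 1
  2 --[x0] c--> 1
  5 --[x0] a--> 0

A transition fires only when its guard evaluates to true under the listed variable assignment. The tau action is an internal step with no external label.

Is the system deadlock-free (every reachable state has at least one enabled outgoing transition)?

Reachable = {0,1,3,4,5}
  0: b→1  c→0  [2 exit(s)]
  1: c→3  [1 exit(s)]
  3: b→4  [1 exit(s)]
  4: b→5  tau→0  tau→3  [3 exit(s)]
  5: a→0  [1 exit(s)]

Answer: DEADLOCK-FREE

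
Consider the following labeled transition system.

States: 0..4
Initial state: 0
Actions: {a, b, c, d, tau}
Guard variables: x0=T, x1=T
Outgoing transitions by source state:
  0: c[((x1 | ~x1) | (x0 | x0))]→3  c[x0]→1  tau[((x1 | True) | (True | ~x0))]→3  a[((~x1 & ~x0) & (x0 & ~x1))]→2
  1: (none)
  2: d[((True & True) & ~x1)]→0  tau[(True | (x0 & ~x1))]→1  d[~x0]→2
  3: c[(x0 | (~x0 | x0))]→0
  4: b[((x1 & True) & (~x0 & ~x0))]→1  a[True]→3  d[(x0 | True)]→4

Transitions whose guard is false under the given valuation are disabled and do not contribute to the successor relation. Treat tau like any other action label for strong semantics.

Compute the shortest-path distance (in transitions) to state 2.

Answer: UNREACHABLE

Analysis:
Breadth-first toward 2:
  depth 0: {0}
  depth 1: {1,3}
2 never appears.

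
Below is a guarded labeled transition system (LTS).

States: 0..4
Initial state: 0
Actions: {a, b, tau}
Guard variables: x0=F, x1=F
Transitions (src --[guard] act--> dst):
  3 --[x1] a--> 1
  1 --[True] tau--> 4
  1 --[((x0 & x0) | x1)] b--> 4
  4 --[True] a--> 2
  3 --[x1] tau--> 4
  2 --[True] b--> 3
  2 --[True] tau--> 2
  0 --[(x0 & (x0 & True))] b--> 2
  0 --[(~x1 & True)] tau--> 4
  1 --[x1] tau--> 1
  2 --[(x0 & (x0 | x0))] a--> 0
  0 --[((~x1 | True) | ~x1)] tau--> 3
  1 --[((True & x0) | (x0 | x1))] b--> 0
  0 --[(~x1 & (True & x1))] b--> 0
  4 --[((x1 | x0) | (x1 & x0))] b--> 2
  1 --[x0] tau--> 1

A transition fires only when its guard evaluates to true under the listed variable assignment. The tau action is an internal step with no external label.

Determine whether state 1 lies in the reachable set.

Answer: UNREACHABLE

Analysis:
6 transition(s) survive guard evaluation.
depth 0: {0}
depth 1: {3,4}  cumulative {0,3,4}
depth 2: {2}  cumulative {0,2,3,4}
R = {0,2,3,4}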